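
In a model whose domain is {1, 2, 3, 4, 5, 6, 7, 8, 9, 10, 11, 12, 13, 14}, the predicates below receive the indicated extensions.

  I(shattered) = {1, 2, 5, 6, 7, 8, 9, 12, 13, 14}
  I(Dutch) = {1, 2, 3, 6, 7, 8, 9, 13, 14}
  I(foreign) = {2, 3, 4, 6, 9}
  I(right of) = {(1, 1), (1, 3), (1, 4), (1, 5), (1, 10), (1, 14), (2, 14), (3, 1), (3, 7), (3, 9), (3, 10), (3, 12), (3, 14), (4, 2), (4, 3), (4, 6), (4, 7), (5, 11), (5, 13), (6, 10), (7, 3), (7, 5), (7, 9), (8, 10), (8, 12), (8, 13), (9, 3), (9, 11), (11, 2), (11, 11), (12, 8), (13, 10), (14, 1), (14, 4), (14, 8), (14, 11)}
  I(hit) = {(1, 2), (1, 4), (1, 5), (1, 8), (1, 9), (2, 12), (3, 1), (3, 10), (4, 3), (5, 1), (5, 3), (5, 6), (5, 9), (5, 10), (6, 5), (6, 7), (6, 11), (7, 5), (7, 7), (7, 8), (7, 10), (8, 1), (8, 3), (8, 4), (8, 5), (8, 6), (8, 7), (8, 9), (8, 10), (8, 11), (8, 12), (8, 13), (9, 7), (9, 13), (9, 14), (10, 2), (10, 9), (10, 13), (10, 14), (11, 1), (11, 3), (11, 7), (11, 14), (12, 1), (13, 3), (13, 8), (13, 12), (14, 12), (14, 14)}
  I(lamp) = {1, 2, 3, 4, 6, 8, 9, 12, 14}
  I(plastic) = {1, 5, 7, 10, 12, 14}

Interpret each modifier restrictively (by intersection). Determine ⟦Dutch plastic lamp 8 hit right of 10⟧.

{1}

⟦8 hit⟧ = {x : ⟨8, x⟩ ∈ ⟦hit⟧} = {1, 3, 4, 5, 6, 7, 9, 10, 11, 12, 13}
⟦right of 10⟧ = {x : ⟨x, 10⟩ ∈ ⟦right of⟧} = {1, 3, 6, 8, 13}
⟦lamp⟧ = {1, 2, 3, 4, 6, 8, 9, 12, 14}
… ∩ ⟦8 hit⟧ = {1, 2, 3, 4, 6, 8, 9, 12, 14} ∩ {1, 3, 4, 5, 6, 7, 9, 10, 11, 12, 13} = {1, 3, 4, 6, 9, 12}
… ∩ ⟦right of 10⟧ = {1, 3, 4, 6, 9, 12} ∩ {1, 3, 6, 8, 13} = {1, 3, 6}
… ∩ ⟦Dutch⟧ = {1, 3, 6} ∩ {1, 2, 3, 6, 7, 8, 9, 13, 14} = {1, 3, 6}
… ∩ ⟦plastic⟧ = {1, 3, 6} ∩ {1, 5, 7, 10, 12, 14} = {1}
So ⟦Dutch plastic lamp 8 hit right of 10⟧ = {1}.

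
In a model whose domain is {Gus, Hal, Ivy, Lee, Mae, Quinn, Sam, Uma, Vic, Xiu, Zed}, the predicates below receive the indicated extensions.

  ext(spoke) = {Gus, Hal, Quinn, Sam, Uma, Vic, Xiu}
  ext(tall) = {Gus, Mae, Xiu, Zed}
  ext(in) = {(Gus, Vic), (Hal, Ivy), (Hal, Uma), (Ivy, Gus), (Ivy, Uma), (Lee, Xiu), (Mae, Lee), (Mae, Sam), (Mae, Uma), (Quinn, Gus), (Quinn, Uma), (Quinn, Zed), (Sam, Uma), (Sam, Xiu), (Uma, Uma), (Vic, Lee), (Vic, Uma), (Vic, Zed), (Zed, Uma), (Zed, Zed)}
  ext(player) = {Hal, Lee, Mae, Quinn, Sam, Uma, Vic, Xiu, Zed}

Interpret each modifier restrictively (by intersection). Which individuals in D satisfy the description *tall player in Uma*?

⟦in Uma⟧ = {x : ⟨x, Uma⟩ ∈ ⟦in⟧} = {Hal, Ivy, Mae, Quinn, Sam, Uma, Vic, Zed}
⟦player⟧ = {Hal, Lee, Mae, Quinn, Sam, Uma, Vic, Xiu, Zed}
… ∩ ⟦in Uma⟧ = {Hal, Lee, Mae, Quinn, Sam, Uma, Vic, Xiu, Zed} ∩ {Hal, Ivy, Mae, Quinn, Sam, Uma, Vic, Zed} = {Hal, Mae, Quinn, Sam, Uma, Vic, Zed}
… ∩ ⟦tall⟧ = {Hal, Mae, Quinn, Sam, Uma, Vic, Zed} ∩ {Gus, Mae, Xiu, Zed} = {Mae, Zed}
So ⟦tall player in Uma⟧ = {Mae, Zed}.

{Mae, Zed}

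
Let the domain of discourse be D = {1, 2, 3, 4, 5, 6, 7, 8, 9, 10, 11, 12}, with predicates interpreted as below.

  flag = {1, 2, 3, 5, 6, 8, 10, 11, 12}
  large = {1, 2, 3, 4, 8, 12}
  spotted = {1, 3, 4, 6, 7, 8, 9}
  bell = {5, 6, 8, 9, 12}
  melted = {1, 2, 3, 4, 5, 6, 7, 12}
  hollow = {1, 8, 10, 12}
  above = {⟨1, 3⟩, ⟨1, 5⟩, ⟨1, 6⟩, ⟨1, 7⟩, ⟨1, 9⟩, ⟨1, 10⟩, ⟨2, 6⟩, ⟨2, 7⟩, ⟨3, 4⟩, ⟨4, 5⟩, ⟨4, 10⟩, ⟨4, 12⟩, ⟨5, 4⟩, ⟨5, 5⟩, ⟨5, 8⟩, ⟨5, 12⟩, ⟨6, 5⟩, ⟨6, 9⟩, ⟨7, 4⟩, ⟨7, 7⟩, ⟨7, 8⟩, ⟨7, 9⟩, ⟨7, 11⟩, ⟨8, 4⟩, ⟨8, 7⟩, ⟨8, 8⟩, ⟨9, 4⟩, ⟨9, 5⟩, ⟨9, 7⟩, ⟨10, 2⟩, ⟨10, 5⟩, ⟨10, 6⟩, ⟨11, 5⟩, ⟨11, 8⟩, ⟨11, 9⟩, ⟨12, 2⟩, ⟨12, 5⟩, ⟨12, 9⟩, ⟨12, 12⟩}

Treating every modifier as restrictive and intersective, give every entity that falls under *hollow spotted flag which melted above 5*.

⟦which melted⟧ = ⟦melted⟧ = {1, 2, 3, 4, 5, 6, 7, 12}
⟦above 5⟧ = {x : ⟨x, 5⟩ ∈ ⟦above⟧} = {1, 4, 5, 6, 9, 10, 11, 12}
⟦flag⟧ = {1, 2, 3, 5, 6, 8, 10, 11, 12}
… ∩ ⟦which melted⟧ = {1, 2, 3, 5, 6, 8, 10, 11, 12} ∩ {1, 2, 3, 4, 5, 6, 7, 12} = {1, 2, 3, 5, 6, 12}
… ∩ ⟦above 5⟧ = {1, 2, 3, 5, 6, 12} ∩ {1, 4, 5, 6, 9, 10, 11, 12} = {1, 5, 6, 12}
… ∩ ⟦hollow⟧ = {1, 5, 6, 12} ∩ {1, 8, 10, 12} = {1, 12}
… ∩ ⟦spotted⟧ = {1, 12} ∩ {1, 3, 4, 6, 7, 8, 9} = {1}
So ⟦hollow spotted flag which melted above 5⟧ = {1}.

{1}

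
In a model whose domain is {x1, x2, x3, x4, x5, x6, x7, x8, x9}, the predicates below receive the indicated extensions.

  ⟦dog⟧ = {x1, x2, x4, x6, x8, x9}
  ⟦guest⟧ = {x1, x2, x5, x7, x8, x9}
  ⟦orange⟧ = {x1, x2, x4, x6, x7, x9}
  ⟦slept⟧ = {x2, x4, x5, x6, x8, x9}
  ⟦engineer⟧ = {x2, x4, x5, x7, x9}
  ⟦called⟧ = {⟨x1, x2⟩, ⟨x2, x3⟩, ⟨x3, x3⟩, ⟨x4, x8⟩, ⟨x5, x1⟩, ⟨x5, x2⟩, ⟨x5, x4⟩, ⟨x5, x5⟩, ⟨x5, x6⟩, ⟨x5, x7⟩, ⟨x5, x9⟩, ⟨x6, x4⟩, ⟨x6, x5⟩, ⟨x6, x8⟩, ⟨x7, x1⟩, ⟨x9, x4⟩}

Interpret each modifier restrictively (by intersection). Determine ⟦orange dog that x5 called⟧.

⟦that x5 called⟧ = {x : ⟨x5, x⟩ ∈ ⟦called⟧} = {x1, x2, x4, x5, x6, x7, x9}
⟦dog⟧ = {x1, x2, x4, x6, x8, x9}
… ∩ ⟦that x5 called⟧ = {x1, x2, x4, x6, x8, x9} ∩ {x1, x2, x4, x5, x6, x7, x9} = {x1, x2, x4, x6, x9}
… ∩ ⟦orange⟧ = {x1, x2, x4, x6, x9} ∩ {x1, x2, x4, x6, x7, x9} = {x1, x2, x4, x6, x9}
So ⟦orange dog that x5 called⟧ = {x1, x2, x4, x6, x9}.

{x1, x2, x4, x6, x9}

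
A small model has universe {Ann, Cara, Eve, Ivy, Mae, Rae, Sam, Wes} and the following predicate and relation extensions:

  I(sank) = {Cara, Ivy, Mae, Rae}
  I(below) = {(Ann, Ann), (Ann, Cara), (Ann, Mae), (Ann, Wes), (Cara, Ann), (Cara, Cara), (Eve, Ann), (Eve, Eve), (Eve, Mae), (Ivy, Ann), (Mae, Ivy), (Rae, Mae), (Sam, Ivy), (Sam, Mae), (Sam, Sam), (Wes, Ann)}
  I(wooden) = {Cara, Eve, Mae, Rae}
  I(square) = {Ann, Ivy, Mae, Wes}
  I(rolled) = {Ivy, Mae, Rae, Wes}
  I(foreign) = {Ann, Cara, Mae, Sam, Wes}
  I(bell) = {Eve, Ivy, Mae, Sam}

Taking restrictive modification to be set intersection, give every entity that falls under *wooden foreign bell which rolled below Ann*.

{ }

⟦which rolled⟧ = ⟦rolled⟧ = {Ivy, Mae, Rae, Wes}
⟦below Ann⟧ = {x : ⟨x, Ann⟩ ∈ ⟦below⟧} = {Ann, Cara, Eve, Ivy, Wes}
⟦bell⟧ = {Eve, Ivy, Mae, Sam}
… ∩ ⟦which rolled⟧ = {Eve, Ivy, Mae, Sam} ∩ {Ivy, Mae, Rae, Wes} = {Ivy, Mae}
… ∩ ⟦below Ann⟧ = {Ivy, Mae} ∩ {Ann, Cara, Eve, Ivy, Wes} = {Ivy}
… ∩ ⟦wooden⟧ = {Ivy} ∩ {Cara, Eve, Mae, Rae} = ∅
… ∩ ⟦foreign⟧ = ∅ ∩ {Ann, Cara, Mae, Sam, Wes} = ∅
So ⟦wooden foreign bell which rolled below Ann⟧ = { }.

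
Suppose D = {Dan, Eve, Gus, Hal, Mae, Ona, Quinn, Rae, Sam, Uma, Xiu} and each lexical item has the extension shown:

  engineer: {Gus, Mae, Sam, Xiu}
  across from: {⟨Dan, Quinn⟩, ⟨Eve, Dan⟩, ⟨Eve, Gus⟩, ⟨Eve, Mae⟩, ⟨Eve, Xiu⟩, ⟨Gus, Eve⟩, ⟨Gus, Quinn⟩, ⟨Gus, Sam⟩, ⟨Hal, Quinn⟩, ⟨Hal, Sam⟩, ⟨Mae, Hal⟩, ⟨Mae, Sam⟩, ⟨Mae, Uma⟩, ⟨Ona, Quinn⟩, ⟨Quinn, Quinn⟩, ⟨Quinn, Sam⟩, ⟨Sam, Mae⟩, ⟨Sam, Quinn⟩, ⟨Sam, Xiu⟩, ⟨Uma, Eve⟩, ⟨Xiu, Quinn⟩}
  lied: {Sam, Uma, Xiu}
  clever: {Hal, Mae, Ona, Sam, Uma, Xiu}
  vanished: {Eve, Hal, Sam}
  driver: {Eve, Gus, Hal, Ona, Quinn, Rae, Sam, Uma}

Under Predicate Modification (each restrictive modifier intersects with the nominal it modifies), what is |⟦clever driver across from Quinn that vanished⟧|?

⟦across from Quinn⟧ = {x : ⟨x, Quinn⟩ ∈ ⟦across from⟧} = {Dan, Gus, Hal, Ona, Quinn, Sam, Xiu}
⟦that vanished⟧ = ⟦vanished⟧ = {Eve, Hal, Sam}
⟦driver⟧ = {Eve, Gus, Hal, Ona, Quinn, Rae, Sam, Uma}
… ∩ ⟦across from Quinn⟧ = {Eve, Gus, Hal, Ona, Quinn, Rae, Sam, Uma} ∩ {Dan, Gus, Hal, Ona, Quinn, Sam, Xiu} = {Gus, Hal, Ona, Quinn, Sam}
… ∩ ⟦that vanished⟧ = {Gus, Hal, Ona, Quinn, Sam} ∩ {Eve, Hal, Sam} = {Hal, Sam}
… ∩ ⟦clever⟧ = {Hal, Sam} ∩ {Hal, Mae, Ona, Sam, Uma, Xiu} = {Hal, Sam}
⟦clever driver across from Quinn that vanished⟧ = {Hal, Sam}, so the cardinality is 2.

2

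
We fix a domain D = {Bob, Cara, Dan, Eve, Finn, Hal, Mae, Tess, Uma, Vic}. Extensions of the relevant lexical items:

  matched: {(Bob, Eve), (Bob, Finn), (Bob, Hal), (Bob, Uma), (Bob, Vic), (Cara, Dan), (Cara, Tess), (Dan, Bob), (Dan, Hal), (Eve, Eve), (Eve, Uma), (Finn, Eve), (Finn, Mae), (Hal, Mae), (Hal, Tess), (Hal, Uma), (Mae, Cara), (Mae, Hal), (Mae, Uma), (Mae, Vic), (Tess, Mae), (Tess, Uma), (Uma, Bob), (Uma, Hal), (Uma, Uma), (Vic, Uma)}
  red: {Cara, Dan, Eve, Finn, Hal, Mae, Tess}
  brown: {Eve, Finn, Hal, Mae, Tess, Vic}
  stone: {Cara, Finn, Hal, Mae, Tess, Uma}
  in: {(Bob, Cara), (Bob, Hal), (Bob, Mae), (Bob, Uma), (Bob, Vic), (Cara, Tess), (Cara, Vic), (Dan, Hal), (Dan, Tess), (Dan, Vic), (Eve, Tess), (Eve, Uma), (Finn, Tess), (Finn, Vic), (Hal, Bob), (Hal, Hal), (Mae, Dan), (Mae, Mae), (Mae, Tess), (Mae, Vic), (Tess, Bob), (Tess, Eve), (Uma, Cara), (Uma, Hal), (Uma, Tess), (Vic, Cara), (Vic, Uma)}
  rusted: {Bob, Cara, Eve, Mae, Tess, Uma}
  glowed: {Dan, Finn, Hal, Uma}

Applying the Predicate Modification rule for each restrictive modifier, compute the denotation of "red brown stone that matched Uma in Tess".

⟦that matched Uma⟧ = {x : ⟨x, Uma⟩ ∈ ⟦matched⟧} = {Bob, Eve, Hal, Mae, Tess, Uma, Vic}
⟦in Tess⟧ = {x : ⟨x, Tess⟩ ∈ ⟦in⟧} = {Cara, Dan, Eve, Finn, Mae, Uma}
⟦stone⟧ = {Cara, Finn, Hal, Mae, Tess, Uma}
… ∩ ⟦that matched Uma⟧ = {Cara, Finn, Hal, Mae, Tess, Uma} ∩ {Bob, Eve, Hal, Mae, Tess, Uma, Vic} = {Hal, Mae, Tess, Uma}
… ∩ ⟦in Tess⟧ = {Hal, Mae, Tess, Uma} ∩ {Cara, Dan, Eve, Finn, Mae, Uma} = {Mae, Uma}
… ∩ ⟦red⟧ = {Mae, Uma} ∩ {Cara, Dan, Eve, Finn, Hal, Mae, Tess} = {Mae}
… ∩ ⟦brown⟧ = {Mae} ∩ {Eve, Finn, Hal, Mae, Tess, Vic} = {Mae}
So ⟦red brown stone that matched Uma in Tess⟧ = {Mae}.

{Mae}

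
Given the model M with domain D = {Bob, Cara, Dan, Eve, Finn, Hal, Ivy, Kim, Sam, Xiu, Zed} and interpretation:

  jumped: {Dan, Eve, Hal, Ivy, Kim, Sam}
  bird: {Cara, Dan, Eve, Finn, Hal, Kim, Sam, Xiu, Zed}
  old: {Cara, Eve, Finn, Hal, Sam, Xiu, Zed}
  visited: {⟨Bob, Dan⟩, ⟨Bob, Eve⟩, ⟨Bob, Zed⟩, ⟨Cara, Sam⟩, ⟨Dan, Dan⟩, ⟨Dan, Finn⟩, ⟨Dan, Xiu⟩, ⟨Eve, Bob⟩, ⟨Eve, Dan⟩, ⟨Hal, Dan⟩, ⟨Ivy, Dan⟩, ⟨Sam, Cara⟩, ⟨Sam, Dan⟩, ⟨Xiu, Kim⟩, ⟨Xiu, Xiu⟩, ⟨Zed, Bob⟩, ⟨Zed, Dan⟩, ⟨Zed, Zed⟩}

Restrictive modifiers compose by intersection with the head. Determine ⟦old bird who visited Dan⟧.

{Eve, Hal, Sam, Zed}

⟦who visited Dan⟧ = {x : ⟨x, Dan⟩ ∈ ⟦visited⟧} = {Bob, Dan, Eve, Hal, Ivy, Sam, Zed}
⟦bird⟧ = {Cara, Dan, Eve, Finn, Hal, Kim, Sam, Xiu, Zed}
… ∩ ⟦who visited Dan⟧ = {Cara, Dan, Eve, Finn, Hal, Kim, Sam, Xiu, Zed} ∩ {Bob, Dan, Eve, Hal, Ivy, Sam, Zed} = {Dan, Eve, Hal, Sam, Zed}
… ∩ ⟦old⟧ = {Dan, Eve, Hal, Sam, Zed} ∩ {Cara, Eve, Finn, Hal, Sam, Xiu, Zed} = {Eve, Hal, Sam, Zed}
So ⟦old bird who visited Dan⟧ = {Eve, Hal, Sam, Zed}.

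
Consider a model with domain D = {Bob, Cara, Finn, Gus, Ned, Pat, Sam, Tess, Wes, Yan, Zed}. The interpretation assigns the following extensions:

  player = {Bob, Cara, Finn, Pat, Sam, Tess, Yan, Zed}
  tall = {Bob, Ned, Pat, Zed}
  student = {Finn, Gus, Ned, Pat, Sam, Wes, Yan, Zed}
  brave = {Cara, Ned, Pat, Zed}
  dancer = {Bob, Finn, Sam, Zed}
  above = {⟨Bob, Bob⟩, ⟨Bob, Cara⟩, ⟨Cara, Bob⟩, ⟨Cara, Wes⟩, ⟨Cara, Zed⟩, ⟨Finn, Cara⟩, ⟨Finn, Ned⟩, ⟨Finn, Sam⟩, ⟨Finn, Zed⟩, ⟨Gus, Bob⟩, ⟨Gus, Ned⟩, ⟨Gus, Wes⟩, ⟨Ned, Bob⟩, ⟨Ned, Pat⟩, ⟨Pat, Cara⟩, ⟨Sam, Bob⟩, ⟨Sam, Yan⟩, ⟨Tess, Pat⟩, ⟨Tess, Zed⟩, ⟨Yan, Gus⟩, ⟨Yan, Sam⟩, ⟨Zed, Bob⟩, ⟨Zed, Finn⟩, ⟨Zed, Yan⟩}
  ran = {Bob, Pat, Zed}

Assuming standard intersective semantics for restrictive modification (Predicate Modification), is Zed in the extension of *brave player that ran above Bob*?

yes

⟦that ran⟧ = ⟦ran⟧ = {Bob, Pat, Zed}
⟦above Bob⟧ = {x : ⟨x, Bob⟩ ∈ ⟦above⟧} = {Bob, Cara, Gus, Ned, Sam, Zed}
⟦player⟧ = {Bob, Cara, Finn, Pat, Sam, Tess, Yan, Zed}
… ∩ ⟦that ran⟧ = {Bob, Cara, Finn, Pat, Sam, Tess, Yan, Zed} ∩ {Bob, Pat, Zed} = {Bob, Pat, Zed}
… ∩ ⟦above Bob⟧ = {Bob, Pat, Zed} ∩ {Bob, Cara, Gus, Ned, Sam, Zed} = {Bob, Zed}
… ∩ ⟦brave⟧ = {Bob, Zed} ∩ {Cara, Ned, Pat, Zed} = {Zed}
⟦brave player that ran above Bob⟧ = {Zed}; Zed ∈ this set.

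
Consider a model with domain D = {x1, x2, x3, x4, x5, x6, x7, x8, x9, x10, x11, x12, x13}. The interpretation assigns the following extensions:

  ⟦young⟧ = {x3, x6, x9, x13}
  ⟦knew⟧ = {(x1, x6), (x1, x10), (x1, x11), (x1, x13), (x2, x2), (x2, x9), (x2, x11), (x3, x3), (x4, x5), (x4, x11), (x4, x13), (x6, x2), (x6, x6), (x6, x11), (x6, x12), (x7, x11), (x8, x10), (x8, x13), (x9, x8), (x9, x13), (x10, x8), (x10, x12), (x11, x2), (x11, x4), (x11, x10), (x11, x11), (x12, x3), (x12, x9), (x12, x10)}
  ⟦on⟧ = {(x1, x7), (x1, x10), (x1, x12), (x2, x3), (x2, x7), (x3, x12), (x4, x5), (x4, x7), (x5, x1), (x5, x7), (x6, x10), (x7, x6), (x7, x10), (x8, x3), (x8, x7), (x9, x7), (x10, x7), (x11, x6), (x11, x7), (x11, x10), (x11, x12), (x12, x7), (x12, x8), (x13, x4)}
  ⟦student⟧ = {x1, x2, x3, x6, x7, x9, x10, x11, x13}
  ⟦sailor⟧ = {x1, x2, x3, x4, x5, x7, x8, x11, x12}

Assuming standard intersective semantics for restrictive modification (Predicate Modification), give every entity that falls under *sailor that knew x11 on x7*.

⟦that knew x11⟧ = {x : ⟨x, x11⟩ ∈ ⟦knew⟧} = {x1, x2, x4, x6, x7, x11}
⟦on x7⟧ = {x : ⟨x, x7⟩ ∈ ⟦on⟧} = {x1, x2, x4, x5, x8, x9, x10, x11, x12}
⟦sailor⟧ = {x1, x2, x3, x4, x5, x7, x8, x11, x12}
… ∩ ⟦that knew x11⟧ = {x1, x2, x3, x4, x5, x7, x8, x11, x12} ∩ {x1, x2, x4, x6, x7, x11} = {x1, x2, x4, x7, x11}
… ∩ ⟦on x7⟧ = {x1, x2, x4, x7, x11} ∩ {x1, x2, x4, x5, x8, x9, x10, x11, x12} = {x1, x2, x4, x11}
So ⟦sailor that knew x11 on x7⟧ = {x1, x2, x4, x11}.

{x1, x2, x4, x11}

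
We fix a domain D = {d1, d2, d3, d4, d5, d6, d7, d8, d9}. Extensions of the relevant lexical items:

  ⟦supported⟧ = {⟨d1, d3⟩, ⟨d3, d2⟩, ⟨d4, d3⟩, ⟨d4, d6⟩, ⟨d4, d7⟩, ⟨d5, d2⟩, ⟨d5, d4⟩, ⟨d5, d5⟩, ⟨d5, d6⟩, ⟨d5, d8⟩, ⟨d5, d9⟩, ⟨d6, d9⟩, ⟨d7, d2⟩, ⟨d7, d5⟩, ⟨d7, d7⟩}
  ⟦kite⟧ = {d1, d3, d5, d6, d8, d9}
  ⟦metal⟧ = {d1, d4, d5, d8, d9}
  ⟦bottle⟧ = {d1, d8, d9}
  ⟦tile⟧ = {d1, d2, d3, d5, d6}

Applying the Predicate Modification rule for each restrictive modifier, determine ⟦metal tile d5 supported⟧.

{d5}

⟦d5 supported⟧ = {x : ⟨d5, x⟩ ∈ ⟦supported⟧} = {d2, d4, d5, d6, d8, d9}
⟦tile⟧ = {d1, d2, d3, d5, d6}
… ∩ ⟦d5 supported⟧ = {d1, d2, d3, d5, d6} ∩ {d2, d4, d5, d6, d8, d9} = {d2, d5, d6}
… ∩ ⟦metal⟧ = {d2, d5, d6} ∩ {d1, d4, d5, d8, d9} = {d5}
So ⟦metal tile d5 supported⟧ = {d5}.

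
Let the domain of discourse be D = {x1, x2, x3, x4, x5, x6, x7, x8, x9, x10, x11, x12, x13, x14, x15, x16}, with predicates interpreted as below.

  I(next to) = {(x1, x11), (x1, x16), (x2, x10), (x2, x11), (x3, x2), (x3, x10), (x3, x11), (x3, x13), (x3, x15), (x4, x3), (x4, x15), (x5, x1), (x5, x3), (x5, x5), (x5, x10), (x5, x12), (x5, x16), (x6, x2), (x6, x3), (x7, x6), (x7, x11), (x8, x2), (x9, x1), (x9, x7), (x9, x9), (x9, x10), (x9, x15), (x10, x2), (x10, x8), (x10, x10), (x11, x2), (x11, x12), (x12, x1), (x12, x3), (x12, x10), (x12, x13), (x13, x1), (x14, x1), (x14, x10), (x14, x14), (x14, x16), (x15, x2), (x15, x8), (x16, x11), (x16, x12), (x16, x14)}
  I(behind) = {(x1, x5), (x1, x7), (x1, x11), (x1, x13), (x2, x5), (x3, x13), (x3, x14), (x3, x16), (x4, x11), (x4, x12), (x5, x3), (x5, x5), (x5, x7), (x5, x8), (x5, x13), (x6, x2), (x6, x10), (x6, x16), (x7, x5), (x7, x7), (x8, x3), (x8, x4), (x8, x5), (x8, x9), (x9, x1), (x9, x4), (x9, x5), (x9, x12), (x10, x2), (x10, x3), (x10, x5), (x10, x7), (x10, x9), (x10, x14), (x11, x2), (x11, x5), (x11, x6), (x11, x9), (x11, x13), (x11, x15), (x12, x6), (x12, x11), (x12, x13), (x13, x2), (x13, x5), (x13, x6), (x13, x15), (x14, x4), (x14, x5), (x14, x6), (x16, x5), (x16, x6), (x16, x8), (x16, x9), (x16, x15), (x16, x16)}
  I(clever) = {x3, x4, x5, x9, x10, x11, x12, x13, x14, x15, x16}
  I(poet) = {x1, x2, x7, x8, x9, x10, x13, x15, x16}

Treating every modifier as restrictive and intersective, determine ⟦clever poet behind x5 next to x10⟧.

⟦behind x5⟧ = {x : ⟨x, x5⟩ ∈ ⟦behind⟧} = {x1, x2, x5, x7, x8, x9, x10, x11, x13, x14, x16}
⟦next to x10⟧ = {x : ⟨x, x10⟩ ∈ ⟦next to⟧} = {x2, x3, x5, x9, x10, x12, x14}
⟦poet⟧ = {x1, x2, x7, x8, x9, x10, x13, x15, x16}
… ∩ ⟦behind x5⟧ = {x1, x2, x7, x8, x9, x10, x13, x15, x16} ∩ {x1, x2, x5, x7, x8, x9, x10, x11, x13, x14, x16} = {x1, x2, x7, x8, x9, x10, x13, x16}
… ∩ ⟦next to x10⟧ = {x1, x2, x7, x8, x9, x10, x13, x16} ∩ {x2, x3, x5, x9, x10, x12, x14} = {x2, x9, x10}
… ∩ ⟦clever⟧ = {x2, x9, x10} ∩ {x3, x4, x5, x9, x10, x11, x12, x13, x14, x15, x16} = {x9, x10}
So ⟦clever poet behind x5 next to x10⟧ = {x9, x10}.

{x9, x10}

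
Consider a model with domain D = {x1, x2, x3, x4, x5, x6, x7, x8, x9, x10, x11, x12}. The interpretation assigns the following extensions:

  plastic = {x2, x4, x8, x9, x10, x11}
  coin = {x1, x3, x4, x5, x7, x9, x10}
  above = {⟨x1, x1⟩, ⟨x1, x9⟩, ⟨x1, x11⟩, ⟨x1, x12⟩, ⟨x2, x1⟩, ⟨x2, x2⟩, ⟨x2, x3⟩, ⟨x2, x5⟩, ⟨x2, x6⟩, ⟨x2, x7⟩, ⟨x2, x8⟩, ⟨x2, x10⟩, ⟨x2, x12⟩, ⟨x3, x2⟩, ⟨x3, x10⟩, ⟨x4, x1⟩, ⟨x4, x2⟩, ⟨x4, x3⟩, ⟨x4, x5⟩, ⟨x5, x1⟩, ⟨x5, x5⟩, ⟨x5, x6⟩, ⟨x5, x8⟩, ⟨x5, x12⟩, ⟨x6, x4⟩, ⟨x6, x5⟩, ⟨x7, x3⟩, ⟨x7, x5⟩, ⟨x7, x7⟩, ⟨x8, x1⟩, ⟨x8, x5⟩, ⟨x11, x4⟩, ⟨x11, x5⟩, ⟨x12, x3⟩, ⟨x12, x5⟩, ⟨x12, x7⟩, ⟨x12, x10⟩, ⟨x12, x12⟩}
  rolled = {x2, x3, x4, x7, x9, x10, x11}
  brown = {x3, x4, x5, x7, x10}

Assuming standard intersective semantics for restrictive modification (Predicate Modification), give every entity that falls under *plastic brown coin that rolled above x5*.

{x4}

⟦that rolled⟧ = ⟦rolled⟧ = {x2, x3, x4, x7, x9, x10, x11}
⟦above x5⟧ = {x : ⟨x, x5⟩ ∈ ⟦above⟧} = {x2, x4, x5, x6, x7, x8, x11, x12}
⟦coin⟧ = {x1, x3, x4, x5, x7, x9, x10}
… ∩ ⟦that rolled⟧ = {x1, x3, x4, x5, x7, x9, x10} ∩ {x2, x3, x4, x7, x9, x10, x11} = {x3, x4, x7, x9, x10}
… ∩ ⟦above x5⟧ = {x3, x4, x7, x9, x10} ∩ {x2, x4, x5, x6, x7, x8, x11, x12} = {x4, x7}
… ∩ ⟦plastic⟧ = {x4, x7} ∩ {x2, x4, x8, x9, x10, x11} = {x4}
… ∩ ⟦brown⟧ = {x4} ∩ {x3, x4, x5, x7, x10} = {x4}
So ⟦plastic brown coin that rolled above x5⟧ = {x4}.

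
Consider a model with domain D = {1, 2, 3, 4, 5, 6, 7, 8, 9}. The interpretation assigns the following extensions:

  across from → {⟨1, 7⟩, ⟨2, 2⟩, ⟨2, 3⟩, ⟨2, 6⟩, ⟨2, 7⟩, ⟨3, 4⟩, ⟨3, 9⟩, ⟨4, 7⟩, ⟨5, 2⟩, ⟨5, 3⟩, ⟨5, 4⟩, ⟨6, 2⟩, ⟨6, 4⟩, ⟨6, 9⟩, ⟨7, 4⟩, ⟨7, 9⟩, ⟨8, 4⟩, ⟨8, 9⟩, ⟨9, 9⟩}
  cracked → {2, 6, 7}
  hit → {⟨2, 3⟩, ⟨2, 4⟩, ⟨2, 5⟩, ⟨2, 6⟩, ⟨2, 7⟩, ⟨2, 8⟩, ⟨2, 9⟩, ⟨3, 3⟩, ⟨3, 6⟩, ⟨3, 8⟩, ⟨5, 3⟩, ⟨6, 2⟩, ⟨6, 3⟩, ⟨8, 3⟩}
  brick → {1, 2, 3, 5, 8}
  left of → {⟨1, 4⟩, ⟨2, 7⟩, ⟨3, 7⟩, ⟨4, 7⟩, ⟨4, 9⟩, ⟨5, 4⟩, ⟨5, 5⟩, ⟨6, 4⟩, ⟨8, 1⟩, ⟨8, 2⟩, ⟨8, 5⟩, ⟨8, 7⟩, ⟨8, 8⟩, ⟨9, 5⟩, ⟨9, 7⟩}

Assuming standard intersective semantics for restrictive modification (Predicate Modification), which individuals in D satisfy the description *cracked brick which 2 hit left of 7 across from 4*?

{ }

⟦which 2 hit⟧ = {x : ⟨2, x⟩ ∈ ⟦hit⟧} = {3, 4, 5, 6, 7, 8, 9}
⟦left of 7⟧ = {x : ⟨x, 7⟩ ∈ ⟦left of⟧} = {2, 3, 4, 8, 9}
⟦across from 4⟧ = {x : ⟨x, 4⟩ ∈ ⟦across from⟧} = {3, 5, 6, 7, 8}
⟦brick⟧ = {1, 2, 3, 5, 8}
… ∩ ⟦which 2 hit⟧ = {1, 2, 3, 5, 8} ∩ {3, 4, 5, 6, 7, 8, 9} = {3, 5, 8}
… ∩ ⟦left of 7⟧ = {3, 5, 8} ∩ {2, 3, 4, 8, 9} = {3, 8}
… ∩ ⟦across from 4⟧ = {3, 8} ∩ {3, 5, 6, 7, 8} = {3, 8}
… ∩ ⟦cracked⟧ = {3, 8} ∩ {2, 6, 7} = ∅
So ⟦cracked brick which 2 hit left of 7 across from 4⟧ = { }.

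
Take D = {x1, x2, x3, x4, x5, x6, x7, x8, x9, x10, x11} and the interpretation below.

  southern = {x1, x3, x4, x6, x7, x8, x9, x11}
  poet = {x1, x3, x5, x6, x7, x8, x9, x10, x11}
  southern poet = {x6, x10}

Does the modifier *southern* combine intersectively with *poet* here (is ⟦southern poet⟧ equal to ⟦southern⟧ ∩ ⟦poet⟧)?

no

⟦southern⟧ ∩ ⟦poet⟧ = {x1, x3, x4, x6, x7, x8, x9, x11} ∩ {x1, x3, x5, x6, x7, x8, x9, x10, x11} = {x1, x3, x6, x7, x8, x9, x11}
Observed ⟦southern poet⟧ = {x6, x10}.
These differ, so the modifier is not intersective in this model.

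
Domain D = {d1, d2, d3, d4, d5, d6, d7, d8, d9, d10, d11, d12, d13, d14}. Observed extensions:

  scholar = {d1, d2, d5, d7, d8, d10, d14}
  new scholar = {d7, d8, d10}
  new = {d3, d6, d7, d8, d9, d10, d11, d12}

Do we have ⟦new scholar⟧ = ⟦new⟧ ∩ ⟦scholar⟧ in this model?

yes

⟦new⟧ ∩ ⟦scholar⟧ = {d3, d6, d7, d8, d9, d10, d11, d12} ∩ {d1, d2, d5, d7, d8, d10, d14} = {d7, d8, d10}
Observed ⟦new scholar⟧ = {d7, d8, d10}.
These coincide, so the modifier is intersective here.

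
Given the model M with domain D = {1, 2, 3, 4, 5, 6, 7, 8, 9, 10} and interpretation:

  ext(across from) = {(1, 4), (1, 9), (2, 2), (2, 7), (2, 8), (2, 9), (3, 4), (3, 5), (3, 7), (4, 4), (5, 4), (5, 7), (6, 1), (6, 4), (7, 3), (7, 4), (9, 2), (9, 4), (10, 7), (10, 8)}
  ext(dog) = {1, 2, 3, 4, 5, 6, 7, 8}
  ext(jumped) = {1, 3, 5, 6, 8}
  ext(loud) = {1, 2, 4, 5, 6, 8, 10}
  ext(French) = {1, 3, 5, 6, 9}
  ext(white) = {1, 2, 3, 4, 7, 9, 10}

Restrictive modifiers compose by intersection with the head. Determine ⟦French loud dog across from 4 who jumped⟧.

⟦across from 4⟧ = {x : ⟨x, 4⟩ ∈ ⟦across from⟧} = {1, 3, 4, 5, 6, 7, 9}
⟦who jumped⟧ = ⟦jumped⟧ = {1, 3, 5, 6, 8}
⟦dog⟧ = {1, 2, 3, 4, 5, 6, 7, 8}
… ∩ ⟦across from 4⟧ = {1, 2, 3, 4, 5, 6, 7, 8} ∩ {1, 3, 4, 5, 6, 7, 9} = {1, 3, 4, 5, 6, 7}
… ∩ ⟦who jumped⟧ = {1, 3, 4, 5, 6, 7} ∩ {1, 3, 5, 6, 8} = {1, 3, 5, 6}
… ∩ ⟦French⟧ = {1, 3, 5, 6} ∩ {1, 3, 5, 6, 9} = {1, 3, 5, 6}
… ∩ ⟦loud⟧ = {1, 3, 5, 6} ∩ {1, 2, 4, 5, 6, 8, 10} = {1, 5, 6}
So ⟦French loud dog across from 4 who jumped⟧ = {1, 5, 6}.

{1, 5, 6}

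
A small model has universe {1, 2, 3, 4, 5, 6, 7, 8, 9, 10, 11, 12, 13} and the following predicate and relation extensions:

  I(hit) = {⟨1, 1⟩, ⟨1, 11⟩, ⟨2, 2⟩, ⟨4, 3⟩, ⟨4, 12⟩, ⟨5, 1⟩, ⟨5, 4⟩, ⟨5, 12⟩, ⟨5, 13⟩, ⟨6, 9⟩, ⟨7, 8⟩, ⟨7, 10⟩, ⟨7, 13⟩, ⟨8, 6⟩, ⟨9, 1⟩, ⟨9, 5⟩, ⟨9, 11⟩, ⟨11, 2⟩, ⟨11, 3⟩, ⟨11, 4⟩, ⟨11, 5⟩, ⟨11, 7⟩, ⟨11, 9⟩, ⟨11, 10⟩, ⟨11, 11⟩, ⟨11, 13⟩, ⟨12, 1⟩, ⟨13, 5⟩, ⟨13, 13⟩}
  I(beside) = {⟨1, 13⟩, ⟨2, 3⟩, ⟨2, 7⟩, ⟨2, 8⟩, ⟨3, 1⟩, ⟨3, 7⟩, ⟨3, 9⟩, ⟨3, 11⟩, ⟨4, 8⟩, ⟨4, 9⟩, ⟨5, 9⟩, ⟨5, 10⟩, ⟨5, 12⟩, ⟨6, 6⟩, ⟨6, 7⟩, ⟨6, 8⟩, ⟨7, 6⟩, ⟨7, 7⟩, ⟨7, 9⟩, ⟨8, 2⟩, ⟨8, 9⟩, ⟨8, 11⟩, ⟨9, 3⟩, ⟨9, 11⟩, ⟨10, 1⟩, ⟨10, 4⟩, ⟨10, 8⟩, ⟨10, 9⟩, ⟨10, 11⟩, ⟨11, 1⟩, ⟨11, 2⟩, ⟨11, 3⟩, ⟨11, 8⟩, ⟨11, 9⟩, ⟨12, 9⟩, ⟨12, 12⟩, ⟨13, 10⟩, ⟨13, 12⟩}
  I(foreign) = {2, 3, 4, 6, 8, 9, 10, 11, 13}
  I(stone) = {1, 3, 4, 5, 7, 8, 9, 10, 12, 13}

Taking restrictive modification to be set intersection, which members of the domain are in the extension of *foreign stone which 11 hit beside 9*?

⟦which 11 hit⟧ = {x : ⟨11, x⟩ ∈ ⟦hit⟧} = {2, 3, 4, 5, 7, 9, 10, 11, 13}
⟦beside 9⟧ = {x : ⟨x, 9⟩ ∈ ⟦beside⟧} = {3, 4, 5, 7, 8, 10, 11, 12}
⟦stone⟧ = {1, 3, 4, 5, 7, 8, 9, 10, 12, 13}
… ∩ ⟦which 11 hit⟧ = {1, 3, 4, 5, 7, 8, 9, 10, 12, 13} ∩ {2, 3, 4, 5, 7, 9, 10, 11, 13} = {3, 4, 5, 7, 9, 10, 13}
… ∩ ⟦beside 9⟧ = {3, 4, 5, 7, 9, 10, 13} ∩ {3, 4, 5, 7, 8, 10, 11, 12} = {3, 4, 5, 7, 10}
… ∩ ⟦foreign⟧ = {3, 4, 5, 7, 10} ∩ {2, 3, 4, 6, 8, 9, 10, 11, 13} = {3, 4, 10}
So ⟦foreign stone which 11 hit beside 9⟧ = {3, 4, 10}.

{3, 4, 10}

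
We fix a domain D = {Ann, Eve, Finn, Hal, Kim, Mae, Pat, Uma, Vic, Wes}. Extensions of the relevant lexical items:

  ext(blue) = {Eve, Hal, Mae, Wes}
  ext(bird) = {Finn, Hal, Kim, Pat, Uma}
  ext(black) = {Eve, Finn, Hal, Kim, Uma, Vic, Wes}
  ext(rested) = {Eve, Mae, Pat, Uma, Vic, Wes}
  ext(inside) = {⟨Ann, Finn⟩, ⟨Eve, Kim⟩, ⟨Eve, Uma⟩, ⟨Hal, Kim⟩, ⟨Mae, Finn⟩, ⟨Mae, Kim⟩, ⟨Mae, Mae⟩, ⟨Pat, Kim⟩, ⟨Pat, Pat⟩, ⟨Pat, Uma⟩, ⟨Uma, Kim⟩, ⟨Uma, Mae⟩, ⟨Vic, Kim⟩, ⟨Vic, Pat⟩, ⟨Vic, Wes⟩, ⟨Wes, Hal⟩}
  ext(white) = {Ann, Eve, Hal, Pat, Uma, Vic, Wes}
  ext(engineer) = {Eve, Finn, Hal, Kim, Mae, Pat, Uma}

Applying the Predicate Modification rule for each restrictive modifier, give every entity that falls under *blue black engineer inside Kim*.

⟦inside Kim⟧ = {x : ⟨x, Kim⟩ ∈ ⟦inside⟧} = {Eve, Hal, Mae, Pat, Uma, Vic}
⟦engineer⟧ = {Eve, Finn, Hal, Kim, Mae, Pat, Uma}
… ∩ ⟦inside Kim⟧ = {Eve, Finn, Hal, Kim, Mae, Pat, Uma} ∩ {Eve, Hal, Mae, Pat, Uma, Vic} = {Eve, Hal, Mae, Pat, Uma}
… ∩ ⟦blue⟧ = {Eve, Hal, Mae, Pat, Uma} ∩ {Eve, Hal, Mae, Wes} = {Eve, Hal, Mae}
… ∩ ⟦black⟧ = {Eve, Hal, Mae} ∩ {Eve, Finn, Hal, Kim, Uma, Vic, Wes} = {Eve, Hal}
So ⟦blue black engineer inside Kim⟧ = {Eve, Hal}.

{Eve, Hal}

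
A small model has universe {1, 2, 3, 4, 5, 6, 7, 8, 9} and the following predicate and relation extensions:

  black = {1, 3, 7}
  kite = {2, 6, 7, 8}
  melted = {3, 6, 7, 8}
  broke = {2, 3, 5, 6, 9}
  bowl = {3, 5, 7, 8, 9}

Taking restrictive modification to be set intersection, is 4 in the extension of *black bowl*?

⟦bowl⟧ = {3, 5, 7, 8, 9}
… ∩ ⟦black⟧ = {3, 5, 7, 8, 9} ∩ {1, 3, 7} = {3, 7}
⟦black bowl⟧ = {3, 7}; 4 ∉ this set.

no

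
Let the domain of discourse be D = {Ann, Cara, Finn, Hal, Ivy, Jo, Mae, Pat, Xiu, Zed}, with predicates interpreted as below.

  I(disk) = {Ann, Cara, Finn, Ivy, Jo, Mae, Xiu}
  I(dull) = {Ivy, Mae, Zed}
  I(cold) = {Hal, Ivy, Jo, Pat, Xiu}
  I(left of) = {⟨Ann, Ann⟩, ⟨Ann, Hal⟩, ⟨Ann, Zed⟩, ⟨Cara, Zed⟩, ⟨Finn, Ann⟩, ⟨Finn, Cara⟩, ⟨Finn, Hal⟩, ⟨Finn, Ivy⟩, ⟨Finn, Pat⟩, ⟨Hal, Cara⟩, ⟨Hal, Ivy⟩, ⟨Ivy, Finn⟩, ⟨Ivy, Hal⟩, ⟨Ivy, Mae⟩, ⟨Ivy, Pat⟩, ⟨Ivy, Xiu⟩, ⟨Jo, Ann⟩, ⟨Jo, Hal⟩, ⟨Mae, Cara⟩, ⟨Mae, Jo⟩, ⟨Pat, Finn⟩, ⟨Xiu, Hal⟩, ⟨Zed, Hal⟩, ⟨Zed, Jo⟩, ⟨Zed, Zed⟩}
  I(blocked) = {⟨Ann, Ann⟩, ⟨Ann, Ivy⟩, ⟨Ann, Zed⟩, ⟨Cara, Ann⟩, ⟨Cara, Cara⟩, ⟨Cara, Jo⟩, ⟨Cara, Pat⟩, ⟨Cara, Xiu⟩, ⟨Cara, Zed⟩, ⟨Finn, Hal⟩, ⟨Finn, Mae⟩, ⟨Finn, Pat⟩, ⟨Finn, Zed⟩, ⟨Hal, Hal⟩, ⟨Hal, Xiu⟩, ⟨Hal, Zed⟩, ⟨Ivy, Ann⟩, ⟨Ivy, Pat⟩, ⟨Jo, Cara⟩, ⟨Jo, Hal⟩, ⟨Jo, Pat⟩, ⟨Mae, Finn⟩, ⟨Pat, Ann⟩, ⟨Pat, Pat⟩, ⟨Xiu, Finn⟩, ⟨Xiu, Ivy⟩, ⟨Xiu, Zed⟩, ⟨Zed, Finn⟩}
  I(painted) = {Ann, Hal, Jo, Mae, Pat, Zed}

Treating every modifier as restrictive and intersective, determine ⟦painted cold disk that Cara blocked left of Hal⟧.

⟦that Cara blocked⟧ = {x : ⟨Cara, x⟩ ∈ ⟦blocked⟧} = {Ann, Cara, Jo, Pat, Xiu, Zed}
⟦left of Hal⟧ = {x : ⟨x, Hal⟩ ∈ ⟦left of⟧} = {Ann, Finn, Ivy, Jo, Xiu, Zed}
⟦disk⟧ = {Ann, Cara, Finn, Ivy, Jo, Mae, Xiu}
… ∩ ⟦that Cara blocked⟧ = {Ann, Cara, Finn, Ivy, Jo, Mae, Xiu} ∩ {Ann, Cara, Jo, Pat, Xiu, Zed} = {Ann, Cara, Jo, Xiu}
… ∩ ⟦left of Hal⟧ = {Ann, Cara, Jo, Xiu} ∩ {Ann, Finn, Ivy, Jo, Xiu, Zed} = {Ann, Jo, Xiu}
… ∩ ⟦painted⟧ = {Ann, Jo, Xiu} ∩ {Ann, Hal, Jo, Mae, Pat, Zed} = {Ann, Jo}
… ∩ ⟦cold⟧ = {Ann, Jo} ∩ {Hal, Ivy, Jo, Pat, Xiu} = {Jo}
So ⟦painted cold disk that Cara blocked left of Hal⟧ = {Jo}.

{Jo}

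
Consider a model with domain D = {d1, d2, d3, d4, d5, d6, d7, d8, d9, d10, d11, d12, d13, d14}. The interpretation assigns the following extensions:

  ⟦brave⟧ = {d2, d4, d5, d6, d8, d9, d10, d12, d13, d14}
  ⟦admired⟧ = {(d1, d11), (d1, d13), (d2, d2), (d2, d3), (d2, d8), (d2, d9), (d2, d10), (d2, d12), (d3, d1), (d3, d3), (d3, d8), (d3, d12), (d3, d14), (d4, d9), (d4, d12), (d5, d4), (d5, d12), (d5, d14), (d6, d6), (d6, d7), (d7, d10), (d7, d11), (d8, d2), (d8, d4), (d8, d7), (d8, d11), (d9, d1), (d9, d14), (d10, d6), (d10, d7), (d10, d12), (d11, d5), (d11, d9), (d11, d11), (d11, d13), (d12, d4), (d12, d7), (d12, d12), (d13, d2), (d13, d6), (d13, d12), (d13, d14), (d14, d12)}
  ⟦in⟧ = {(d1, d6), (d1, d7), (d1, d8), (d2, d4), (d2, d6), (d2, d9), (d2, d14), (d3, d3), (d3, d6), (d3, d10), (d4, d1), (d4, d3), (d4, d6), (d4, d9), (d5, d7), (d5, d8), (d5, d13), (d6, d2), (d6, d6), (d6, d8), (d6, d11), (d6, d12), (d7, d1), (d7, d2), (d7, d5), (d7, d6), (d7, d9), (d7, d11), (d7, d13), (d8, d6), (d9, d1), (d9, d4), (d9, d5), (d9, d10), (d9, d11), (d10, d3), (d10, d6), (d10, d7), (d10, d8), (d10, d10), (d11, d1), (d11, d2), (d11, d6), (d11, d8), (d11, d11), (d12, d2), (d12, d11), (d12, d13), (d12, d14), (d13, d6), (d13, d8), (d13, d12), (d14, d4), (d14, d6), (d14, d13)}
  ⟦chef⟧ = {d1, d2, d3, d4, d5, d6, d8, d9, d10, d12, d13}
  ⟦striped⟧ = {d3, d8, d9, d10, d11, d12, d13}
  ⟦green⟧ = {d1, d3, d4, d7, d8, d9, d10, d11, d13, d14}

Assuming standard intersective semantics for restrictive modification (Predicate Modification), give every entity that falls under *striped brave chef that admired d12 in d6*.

{d10, d13}

⟦that admired d12⟧ = {x : ⟨x, d12⟩ ∈ ⟦admired⟧} = {d2, d3, d4, d5, d10, d12, d13, d14}
⟦in d6⟧ = {x : ⟨x, d6⟩ ∈ ⟦in⟧} = {d1, d2, d3, d4, d6, d7, d8, d10, d11, d13, d14}
⟦chef⟧ = {d1, d2, d3, d4, d5, d6, d8, d9, d10, d12, d13}
… ∩ ⟦that admired d12⟧ = {d1, d2, d3, d4, d5, d6, d8, d9, d10, d12, d13} ∩ {d2, d3, d4, d5, d10, d12, d13, d14} = {d2, d3, d4, d5, d10, d12, d13}
… ∩ ⟦in d6⟧ = {d2, d3, d4, d5, d10, d12, d13} ∩ {d1, d2, d3, d4, d6, d7, d8, d10, d11, d13, d14} = {d2, d3, d4, d10, d13}
… ∩ ⟦striped⟧ = {d2, d3, d4, d10, d13} ∩ {d3, d8, d9, d10, d11, d12, d13} = {d3, d10, d13}
… ∩ ⟦brave⟧ = {d3, d10, d13} ∩ {d2, d4, d5, d6, d8, d9, d10, d12, d13, d14} = {d10, d13}
So ⟦striped brave chef that admired d12 in d6⟧ = {d10, d13}.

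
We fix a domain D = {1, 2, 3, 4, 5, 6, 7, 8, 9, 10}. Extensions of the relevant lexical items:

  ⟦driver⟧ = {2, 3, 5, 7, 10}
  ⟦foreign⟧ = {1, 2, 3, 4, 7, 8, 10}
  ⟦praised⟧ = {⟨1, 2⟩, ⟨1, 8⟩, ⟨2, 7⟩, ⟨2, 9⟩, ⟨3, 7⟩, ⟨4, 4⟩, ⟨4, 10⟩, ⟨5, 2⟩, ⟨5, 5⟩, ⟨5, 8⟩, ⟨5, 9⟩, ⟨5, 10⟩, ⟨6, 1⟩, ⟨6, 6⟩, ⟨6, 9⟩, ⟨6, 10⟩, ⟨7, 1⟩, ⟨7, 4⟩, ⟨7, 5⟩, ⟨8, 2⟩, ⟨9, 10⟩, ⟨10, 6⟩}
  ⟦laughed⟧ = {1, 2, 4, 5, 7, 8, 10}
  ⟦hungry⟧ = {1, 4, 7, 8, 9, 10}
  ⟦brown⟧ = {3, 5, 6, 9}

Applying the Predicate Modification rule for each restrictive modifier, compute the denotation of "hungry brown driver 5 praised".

{}

⟦5 praised⟧ = {x : ⟨5, x⟩ ∈ ⟦praised⟧} = {2, 5, 8, 9, 10}
⟦driver⟧ = {2, 3, 5, 7, 10}
… ∩ ⟦5 praised⟧ = {2, 3, 5, 7, 10} ∩ {2, 5, 8, 9, 10} = {2, 5, 10}
… ∩ ⟦hungry⟧ = {2, 5, 10} ∩ {1, 4, 7, 8, 9, 10} = {10}
… ∩ ⟦brown⟧ = {10} ∩ {3, 5, 6, 9} = ∅
So ⟦hungry brown driver 5 praised⟧ = {}.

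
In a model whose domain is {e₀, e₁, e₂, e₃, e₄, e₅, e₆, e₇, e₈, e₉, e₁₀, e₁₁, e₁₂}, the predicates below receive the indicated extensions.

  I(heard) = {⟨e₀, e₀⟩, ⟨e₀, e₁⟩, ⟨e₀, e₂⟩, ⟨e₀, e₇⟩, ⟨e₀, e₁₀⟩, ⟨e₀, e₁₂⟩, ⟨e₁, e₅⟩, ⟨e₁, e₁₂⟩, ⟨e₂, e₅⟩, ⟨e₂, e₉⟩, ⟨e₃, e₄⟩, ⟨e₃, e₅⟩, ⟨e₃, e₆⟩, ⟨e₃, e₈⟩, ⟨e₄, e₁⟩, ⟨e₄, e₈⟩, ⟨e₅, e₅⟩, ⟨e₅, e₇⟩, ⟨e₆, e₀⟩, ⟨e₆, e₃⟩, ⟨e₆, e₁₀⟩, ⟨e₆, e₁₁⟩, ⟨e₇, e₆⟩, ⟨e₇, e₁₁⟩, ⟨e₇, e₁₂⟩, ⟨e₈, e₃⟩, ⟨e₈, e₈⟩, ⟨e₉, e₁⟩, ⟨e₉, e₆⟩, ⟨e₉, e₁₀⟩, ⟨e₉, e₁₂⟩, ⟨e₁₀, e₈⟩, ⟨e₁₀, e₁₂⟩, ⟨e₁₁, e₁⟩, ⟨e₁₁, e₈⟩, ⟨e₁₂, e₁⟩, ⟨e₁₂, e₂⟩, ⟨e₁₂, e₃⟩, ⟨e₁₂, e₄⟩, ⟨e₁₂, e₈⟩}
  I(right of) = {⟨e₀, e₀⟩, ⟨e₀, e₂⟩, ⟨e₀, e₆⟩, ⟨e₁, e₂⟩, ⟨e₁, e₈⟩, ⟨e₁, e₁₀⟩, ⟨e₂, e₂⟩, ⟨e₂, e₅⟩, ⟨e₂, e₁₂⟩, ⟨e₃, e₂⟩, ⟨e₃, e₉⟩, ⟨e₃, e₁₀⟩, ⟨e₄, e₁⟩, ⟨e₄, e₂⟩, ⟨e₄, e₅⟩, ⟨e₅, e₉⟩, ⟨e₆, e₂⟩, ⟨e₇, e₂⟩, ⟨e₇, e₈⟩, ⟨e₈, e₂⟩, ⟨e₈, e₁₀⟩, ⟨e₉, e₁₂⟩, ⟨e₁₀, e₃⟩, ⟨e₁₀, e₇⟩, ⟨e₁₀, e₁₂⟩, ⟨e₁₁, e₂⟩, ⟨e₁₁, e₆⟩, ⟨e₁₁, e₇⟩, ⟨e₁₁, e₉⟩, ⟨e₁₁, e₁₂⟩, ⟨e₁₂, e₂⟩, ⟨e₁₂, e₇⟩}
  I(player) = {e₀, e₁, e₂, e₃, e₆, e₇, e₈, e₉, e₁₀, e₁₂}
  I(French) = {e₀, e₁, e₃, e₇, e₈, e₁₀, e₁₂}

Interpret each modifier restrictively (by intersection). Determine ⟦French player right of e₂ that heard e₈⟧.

⟦right of e₂⟧ = {x : ⟨x, e₂⟩ ∈ ⟦right of⟧} = {e₀, e₁, e₂, e₃, e₄, e₆, e₇, e₈, e₁₁, e₁₂}
⟦that heard e₈⟧ = {x : ⟨x, e₈⟩ ∈ ⟦heard⟧} = {e₃, e₄, e₈, e₁₀, e₁₁, e₁₂}
⟦player⟧ = {e₀, e₁, e₂, e₃, e₆, e₇, e₈, e₉, e₁₀, e₁₂}
… ∩ ⟦right of e₂⟧ = {e₀, e₁, e₂, e₃, e₆, e₇, e₈, e₉, e₁₀, e₁₂} ∩ {e₀, e₁, e₂, e₃, e₄, e₆, e₇, e₈, e₁₁, e₁₂} = {e₀, e₁, e₂, e₃, e₆, e₇, e₈, e₁₂}
… ∩ ⟦that heard e₈⟧ = {e₀, e₁, e₂, e₃, e₆, e₇, e₈, e₁₂} ∩ {e₃, e₄, e₈, e₁₀, e₁₁, e₁₂} = {e₃, e₈, e₁₂}
… ∩ ⟦French⟧ = {e₃, e₈, e₁₂} ∩ {e₀, e₁, e₃, e₇, e₈, e₁₀, e₁₂} = {e₃, e₈, e₁₂}
So ⟦French player right of e₂ that heard e₈⟧ = {e₃, e₈, e₁₂}.

{e₃, e₈, e₁₂}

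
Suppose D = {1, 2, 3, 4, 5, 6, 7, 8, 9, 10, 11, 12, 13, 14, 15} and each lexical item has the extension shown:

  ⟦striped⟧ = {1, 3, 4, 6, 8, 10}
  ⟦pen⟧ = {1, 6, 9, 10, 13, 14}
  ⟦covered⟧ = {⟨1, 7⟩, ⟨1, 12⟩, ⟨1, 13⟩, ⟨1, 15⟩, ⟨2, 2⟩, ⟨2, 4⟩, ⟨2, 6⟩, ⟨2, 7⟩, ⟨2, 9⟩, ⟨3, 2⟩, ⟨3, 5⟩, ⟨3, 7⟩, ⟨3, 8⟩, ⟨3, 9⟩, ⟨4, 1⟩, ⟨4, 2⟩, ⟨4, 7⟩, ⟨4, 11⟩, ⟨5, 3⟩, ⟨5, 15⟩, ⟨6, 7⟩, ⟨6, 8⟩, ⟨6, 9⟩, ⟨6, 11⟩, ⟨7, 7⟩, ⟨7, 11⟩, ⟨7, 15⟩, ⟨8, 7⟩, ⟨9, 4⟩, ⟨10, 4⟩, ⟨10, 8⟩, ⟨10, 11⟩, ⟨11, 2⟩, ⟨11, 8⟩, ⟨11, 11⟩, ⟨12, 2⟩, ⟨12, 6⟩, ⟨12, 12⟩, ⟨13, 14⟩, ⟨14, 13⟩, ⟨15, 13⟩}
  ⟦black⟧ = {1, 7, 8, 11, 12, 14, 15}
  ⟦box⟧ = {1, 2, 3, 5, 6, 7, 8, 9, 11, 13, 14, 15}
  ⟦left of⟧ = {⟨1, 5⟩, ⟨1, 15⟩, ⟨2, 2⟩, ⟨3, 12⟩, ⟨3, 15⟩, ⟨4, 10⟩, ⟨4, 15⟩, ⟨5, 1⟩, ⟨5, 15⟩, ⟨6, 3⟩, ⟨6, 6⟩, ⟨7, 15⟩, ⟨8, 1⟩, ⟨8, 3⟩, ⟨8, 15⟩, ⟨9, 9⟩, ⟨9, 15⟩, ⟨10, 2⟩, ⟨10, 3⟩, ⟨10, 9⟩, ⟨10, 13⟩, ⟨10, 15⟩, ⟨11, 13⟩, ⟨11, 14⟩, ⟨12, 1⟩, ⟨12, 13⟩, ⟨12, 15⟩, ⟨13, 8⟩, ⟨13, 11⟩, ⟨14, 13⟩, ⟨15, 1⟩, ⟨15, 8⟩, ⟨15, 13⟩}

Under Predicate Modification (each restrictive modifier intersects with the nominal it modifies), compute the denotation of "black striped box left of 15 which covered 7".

{1, 8}

⟦left of 15⟧ = {x : ⟨x, 15⟩ ∈ ⟦left of⟧} = {1, 3, 4, 5, 7, 8, 9, 10, 12}
⟦which covered 7⟧ = {x : ⟨x, 7⟩ ∈ ⟦covered⟧} = {1, 2, 3, 4, 6, 7, 8}
⟦box⟧ = {1, 2, 3, 5, 6, 7, 8, 9, 11, 13, 14, 15}
… ∩ ⟦left of 15⟧ = {1, 2, 3, 5, 6, 7, 8, 9, 11, 13, 14, 15} ∩ {1, 3, 4, 5, 7, 8, 9, 10, 12} = {1, 3, 5, 7, 8, 9}
… ∩ ⟦which covered 7⟧ = {1, 3, 5, 7, 8, 9} ∩ {1, 2, 3, 4, 6, 7, 8} = {1, 3, 7, 8}
… ∩ ⟦black⟧ = {1, 3, 7, 8} ∩ {1, 7, 8, 11, 12, 14, 15} = {1, 7, 8}
… ∩ ⟦striped⟧ = {1, 7, 8} ∩ {1, 3, 4, 6, 8, 10} = {1, 8}
So ⟦black striped box left of 15 which covered 7⟧ = {1, 8}.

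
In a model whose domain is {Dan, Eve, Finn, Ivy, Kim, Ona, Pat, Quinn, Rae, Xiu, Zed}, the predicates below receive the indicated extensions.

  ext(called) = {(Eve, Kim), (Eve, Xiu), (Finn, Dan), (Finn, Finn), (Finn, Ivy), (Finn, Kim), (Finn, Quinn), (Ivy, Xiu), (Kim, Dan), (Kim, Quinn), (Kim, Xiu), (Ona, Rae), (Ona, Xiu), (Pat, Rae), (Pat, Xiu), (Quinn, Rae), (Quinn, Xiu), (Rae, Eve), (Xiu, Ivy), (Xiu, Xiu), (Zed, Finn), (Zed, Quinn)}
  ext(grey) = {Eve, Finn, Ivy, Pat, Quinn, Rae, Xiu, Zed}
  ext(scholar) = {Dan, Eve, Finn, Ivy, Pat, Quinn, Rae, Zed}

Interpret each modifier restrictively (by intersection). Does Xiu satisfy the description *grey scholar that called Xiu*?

⟦that called Xiu⟧ = {x : ⟨x, Xiu⟩ ∈ ⟦called⟧} = {Eve, Ivy, Kim, Ona, Pat, Quinn, Xiu}
⟦scholar⟧ = {Dan, Eve, Finn, Ivy, Pat, Quinn, Rae, Zed}
… ∩ ⟦that called Xiu⟧ = {Dan, Eve, Finn, Ivy, Pat, Quinn, Rae, Zed} ∩ {Eve, Ivy, Kim, Ona, Pat, Quinn, Xiu} = {Eve, Ivy, Pat, Quinn}
… ∩ ⟦grey⟧ = {Eve, Ivy, Pat, Quinn} ∩ {Eve, Finn, Ivy, Pat, Quinn, Rae, Xiu, Zed} = {Eve, Ivy, Pat, Quinn}
⟦grey scholar that called Xiu⟧ = {Eve, Ivy, Pat, Quinn}; Xiu ∉ this set.

no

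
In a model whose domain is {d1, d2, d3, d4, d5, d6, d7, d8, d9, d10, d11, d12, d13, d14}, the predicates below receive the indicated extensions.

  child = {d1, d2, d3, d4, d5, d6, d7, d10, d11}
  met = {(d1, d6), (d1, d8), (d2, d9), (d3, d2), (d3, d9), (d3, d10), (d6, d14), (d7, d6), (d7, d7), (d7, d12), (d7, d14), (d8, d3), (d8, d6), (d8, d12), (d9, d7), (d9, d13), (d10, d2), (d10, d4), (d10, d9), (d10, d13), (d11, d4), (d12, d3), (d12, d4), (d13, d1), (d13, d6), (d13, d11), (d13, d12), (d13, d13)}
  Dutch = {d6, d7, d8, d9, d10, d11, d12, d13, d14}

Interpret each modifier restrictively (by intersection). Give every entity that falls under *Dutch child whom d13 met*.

{d6, d11}

⟦whom d13 met⟧ = {x : ⟨d13, x⟩ ∈ ⟦met⟧} = {d1, d6, d11, d12, d13}
⟦child⟧ = {d1, d2, d3, d4, d5, d6, d7, d10, d11}
… ∩ ⟦whom d13 met⟧ = {d1, d2, d3, d4, d5, d6, d7, d10, d11} ∩ {d1, d6, d11, d12, d13} = {d1, d6, d11}
… ∩ ⟦Dutch⟧ = {d1, d6, d11} ∩ {d6, d7, d8, d9, d10, d11, d12, d13, d14} = {d6, d11}
So ⟦Dutch child whom d13 met⟧ = {d6, d11}.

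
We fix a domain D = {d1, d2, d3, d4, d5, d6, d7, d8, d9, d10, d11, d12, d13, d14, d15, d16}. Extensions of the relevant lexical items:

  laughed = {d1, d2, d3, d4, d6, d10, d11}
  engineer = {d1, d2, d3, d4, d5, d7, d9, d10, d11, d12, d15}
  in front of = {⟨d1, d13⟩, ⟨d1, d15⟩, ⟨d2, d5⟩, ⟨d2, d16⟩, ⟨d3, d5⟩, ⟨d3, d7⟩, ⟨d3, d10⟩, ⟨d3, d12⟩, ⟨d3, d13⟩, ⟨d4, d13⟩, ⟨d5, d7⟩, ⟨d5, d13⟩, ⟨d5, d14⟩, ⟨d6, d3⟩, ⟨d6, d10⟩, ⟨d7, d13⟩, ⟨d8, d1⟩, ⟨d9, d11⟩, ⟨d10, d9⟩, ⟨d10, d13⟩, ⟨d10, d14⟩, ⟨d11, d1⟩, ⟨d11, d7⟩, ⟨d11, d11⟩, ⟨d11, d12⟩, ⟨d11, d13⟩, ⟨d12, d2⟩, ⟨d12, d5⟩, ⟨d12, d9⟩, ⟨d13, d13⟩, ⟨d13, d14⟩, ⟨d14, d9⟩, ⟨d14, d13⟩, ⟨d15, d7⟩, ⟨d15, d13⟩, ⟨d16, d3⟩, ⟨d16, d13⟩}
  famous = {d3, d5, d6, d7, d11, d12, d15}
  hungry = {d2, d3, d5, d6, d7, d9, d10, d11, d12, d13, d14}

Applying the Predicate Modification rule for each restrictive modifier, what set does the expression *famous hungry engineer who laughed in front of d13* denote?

⟦who laughed⟧ = ⟦laughed⟧ = {d1, d2, d3, d4, d6, d10, d11}
⟦in front of d13⟧ = {x : ⟨x, d13⟩ ∈ ⟦in front of⟧} = {d1, d3, d4, d5, d7, d10, d11, d13, d14, d15, d16}
⟦engineer⟧ = {d1, d2, d3, d4, d5, d7, d9, d10, d11, d12, d15}
… ∩ ⟦who laughed⟧ = {d1, d2, d3, d4, d5, d7, d9, d10, d11, d12, d15} ∩ {d1, d2, d3, d4, d6, d10, d11} = {d1, d2, d3, d4, d10, d11}
… ∩ ⟦in front of d13⟧ = {d1, d2, d3, d4, d10, d11} ∩ {d1, d3, d4, d5, d7, d10, d11, d13, d14, d15, d16} = {d1, d3, d4, d10, d11}
… ∩ ⟦famous⟧ = {d1, d3, d4, d10, d11} ∩ {d3, d5, d6, d7, d11, d12, d15} = {d3, d11}
… ∩ ⟦hungry⟧ = {d3, d11} ∩ {d2, d3, d5, d6, d7, d9, d10, d11, d12, d13, d14} = {d3, d11}
So ⟦famous hungry engineer who laughed in front of d13⟧ = {d3, d11}.

{d3, d11}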